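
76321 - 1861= 74460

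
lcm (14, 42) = 42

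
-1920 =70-1990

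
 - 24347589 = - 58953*413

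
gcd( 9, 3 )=3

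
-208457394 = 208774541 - 417231935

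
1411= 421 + 990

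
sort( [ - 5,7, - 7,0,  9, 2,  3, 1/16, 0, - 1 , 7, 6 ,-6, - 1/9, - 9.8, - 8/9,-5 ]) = [ - 9.8, - 7, - 6, - 5, - 5, - 1, - 8/9, - 1/9, 0, 0,1/16,2, 3, 6, 7, 7, 9 ]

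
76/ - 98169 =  - 1 + 98093/98169= - 0.00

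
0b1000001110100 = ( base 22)8FA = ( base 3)12210000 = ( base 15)13ac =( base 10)4212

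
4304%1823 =658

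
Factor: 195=3^1* 5^1 * 13^1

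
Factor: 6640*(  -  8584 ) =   -  2^7*5^1*29^1  *  37^1*83^1 = - 56997760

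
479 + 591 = 1070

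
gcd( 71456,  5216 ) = 32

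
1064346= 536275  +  528071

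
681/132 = 5 + 7/44 = 5.16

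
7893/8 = 7893/8 = 986.62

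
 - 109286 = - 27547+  - 81739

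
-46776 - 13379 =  - 60155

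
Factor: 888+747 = 1635 = 3^1 * 5^1*109^1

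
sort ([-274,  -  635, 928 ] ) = [ - 635, - 274,928]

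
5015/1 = 5015 = 5015.00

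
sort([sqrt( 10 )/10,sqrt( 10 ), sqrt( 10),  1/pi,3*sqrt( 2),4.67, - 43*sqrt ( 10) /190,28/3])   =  [ - 43*sqrt (10 ) /190, sqrt(10) /10,1/pi  ,  sqrt ( 10),sqrt(10),3*sqrt( 2 ), 4.67, 28/3 ] 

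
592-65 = 527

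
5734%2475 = 784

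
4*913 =3652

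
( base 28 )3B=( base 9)115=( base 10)95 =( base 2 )1011111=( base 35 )2p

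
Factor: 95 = 5^1*19^1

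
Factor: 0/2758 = 0^1 = 0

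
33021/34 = 33021/34 = 971.21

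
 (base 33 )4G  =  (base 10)148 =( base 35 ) 48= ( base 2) 10010100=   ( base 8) 224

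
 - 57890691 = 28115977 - 86006668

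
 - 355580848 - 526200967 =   -  881781815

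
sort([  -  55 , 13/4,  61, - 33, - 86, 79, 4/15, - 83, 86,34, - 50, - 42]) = [ - 86, - 83, - 55, -50, - 42, - 33,4/15,  13/4,34  ,  61,79, 86 ] 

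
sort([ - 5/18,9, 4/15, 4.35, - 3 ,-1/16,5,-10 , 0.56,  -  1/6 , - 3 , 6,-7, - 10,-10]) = [ - 10, - 10,  -  10, - 7, - 3,- 3, -5/18,-1/6, - 1/16 , 4/15,0.56,4.35, 5,6,9]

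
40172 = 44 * 913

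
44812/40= 11203/10 = 1120.30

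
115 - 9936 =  - 9821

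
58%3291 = 58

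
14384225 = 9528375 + 4855850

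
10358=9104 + 1254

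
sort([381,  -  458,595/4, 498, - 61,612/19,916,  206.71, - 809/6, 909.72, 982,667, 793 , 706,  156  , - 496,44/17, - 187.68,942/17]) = [ - 496,-458,  -  187.68, - 809/6, - 61,44/17,612/19, 942/17, 595/4, 156, 206.71,  381,498,667, 706,  793,909.72, 916,982]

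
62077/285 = 217 + 232/285 =217.81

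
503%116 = 39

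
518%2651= 518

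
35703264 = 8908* 4008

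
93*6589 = 612777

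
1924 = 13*148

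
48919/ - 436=  -  113+349/436=   -112.20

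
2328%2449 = 2328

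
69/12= 5 +3/4 = 5.75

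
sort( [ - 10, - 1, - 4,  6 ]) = [ - 10, - 4, - 1 , 6] 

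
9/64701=1/7189 = 0.00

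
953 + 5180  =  6133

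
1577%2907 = 1577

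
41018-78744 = -37726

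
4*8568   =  34272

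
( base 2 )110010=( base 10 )50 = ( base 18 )2E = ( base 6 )122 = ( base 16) 32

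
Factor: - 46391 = -23^1 * 2017^1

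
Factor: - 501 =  - 3^1*167^1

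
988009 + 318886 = 1306895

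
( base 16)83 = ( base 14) 95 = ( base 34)3T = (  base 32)43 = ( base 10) 131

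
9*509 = 4581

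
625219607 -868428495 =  - 243208888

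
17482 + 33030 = 50512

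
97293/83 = 97293/83 = 1172.20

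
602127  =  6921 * 87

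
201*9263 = 1861863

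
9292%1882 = 1764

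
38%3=2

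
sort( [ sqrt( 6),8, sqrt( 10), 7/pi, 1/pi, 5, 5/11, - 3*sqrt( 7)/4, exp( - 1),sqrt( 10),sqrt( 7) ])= [ - 3*sqrt( 7 ) /4, 1/pi,exp( - 1), 5/11, 7/pi, sqrt( 6), sqrt( 7 ),sqrt( 10),sqrt( 10 ),5, 8 ] 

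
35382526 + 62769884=98152410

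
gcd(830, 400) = 10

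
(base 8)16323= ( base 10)7379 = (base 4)1303103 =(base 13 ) 3488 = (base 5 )214004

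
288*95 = 27360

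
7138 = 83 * 86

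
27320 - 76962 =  - 49642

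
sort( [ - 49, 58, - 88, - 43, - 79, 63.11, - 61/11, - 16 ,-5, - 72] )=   [ - 88, - 79, - 72, - 49, - 43, - 16, - 61/11 , - 5, 58,63.11 ] 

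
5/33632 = 5/33632 =0.00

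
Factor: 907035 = 3^1*5^1*17^1*3557^1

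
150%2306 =150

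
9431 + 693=10124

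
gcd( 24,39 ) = 3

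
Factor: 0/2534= 0^1 = 0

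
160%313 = 160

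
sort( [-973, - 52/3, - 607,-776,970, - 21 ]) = [ - 973 , - 776, - 607,  -  21,-52/3,970 ]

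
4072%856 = 648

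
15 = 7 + 8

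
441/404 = 1 + 37/404 = 1.09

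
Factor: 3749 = 23^1*163^1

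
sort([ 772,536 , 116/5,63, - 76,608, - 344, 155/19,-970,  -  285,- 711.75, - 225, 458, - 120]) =[-970, - 711.75, - 344,- 285,-225, - 120,-76,155/19,116/5,63,458,536,608,772]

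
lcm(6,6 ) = 6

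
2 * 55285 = 110570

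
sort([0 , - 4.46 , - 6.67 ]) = [ - 6.67, - 4.46, 0 ] 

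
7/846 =7/846 = 0.01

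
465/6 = 155/2   =  77.50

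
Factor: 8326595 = 5^1 * 587^1*2837^1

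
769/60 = 769/60 = 12.82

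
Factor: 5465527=5465527^1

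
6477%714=51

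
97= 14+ 83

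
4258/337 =4258/337 = 12.64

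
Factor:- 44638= - 2^1*  11^1*2029^1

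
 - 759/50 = -16 + 41/50 = - 15.18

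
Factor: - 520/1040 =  - 2^(-1 ) = - 1/2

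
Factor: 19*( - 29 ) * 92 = - 2^2*19^1*23^1*29^1 = -  50692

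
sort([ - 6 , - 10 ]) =[ - 10,  -  6] 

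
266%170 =96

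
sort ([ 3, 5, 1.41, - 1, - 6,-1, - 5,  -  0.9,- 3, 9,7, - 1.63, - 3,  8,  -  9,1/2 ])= [ - 9, - 6, - 5, - 3, - 3, - 1.63, - 1, - 1  , - 0.9, 1/2, 1.41,3,  5, 7,  8,9 ] 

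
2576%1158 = 260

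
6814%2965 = 884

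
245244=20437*12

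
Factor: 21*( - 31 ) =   -  651= -3^1*7^1*31^1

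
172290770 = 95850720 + 76440050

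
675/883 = 675/883 = 0.76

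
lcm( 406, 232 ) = 1624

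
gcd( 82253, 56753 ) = 1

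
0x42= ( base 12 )56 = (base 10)66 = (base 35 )1V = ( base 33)20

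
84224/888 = 94+94/111 = 94.85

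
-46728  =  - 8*5841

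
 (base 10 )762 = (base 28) r6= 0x2FA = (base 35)LR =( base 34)me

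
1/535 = 1/535 =0.00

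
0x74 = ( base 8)164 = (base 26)4C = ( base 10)116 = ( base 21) 5b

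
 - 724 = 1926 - 2650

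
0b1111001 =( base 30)41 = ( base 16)79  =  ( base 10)121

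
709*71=50339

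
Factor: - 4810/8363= - 2^1*5^1 *13^1*37^1*8363^ ( - 1 ) 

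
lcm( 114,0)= 0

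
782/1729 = 782/1729  =  0.45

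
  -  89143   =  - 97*919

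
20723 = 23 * 901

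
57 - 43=14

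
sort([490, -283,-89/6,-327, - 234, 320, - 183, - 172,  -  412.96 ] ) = [-412.96,-327, - 283, - 234,-183, - 172,-89/6  ,  320, 490]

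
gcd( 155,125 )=5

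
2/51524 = 1/25762= 0.00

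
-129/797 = -1 + 668/797 = - 0.16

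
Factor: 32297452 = 2^2 *11^1*263^1*2791^1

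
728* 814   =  592592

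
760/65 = 11 + 9/13 = 11.69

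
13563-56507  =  -42944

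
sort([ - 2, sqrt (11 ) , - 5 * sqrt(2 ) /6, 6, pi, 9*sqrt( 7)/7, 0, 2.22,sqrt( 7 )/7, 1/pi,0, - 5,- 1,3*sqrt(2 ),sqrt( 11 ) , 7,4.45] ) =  [ - 5, -2, - 5*sqrt(2 ) /6, - 1,0, 0,1/pi,sqrt( 7 )/7,2.22,pi , sqrt( 11),sqrt( 11 ),9*sqrt(7)/7,3*sqrt(2),  4.45,6,7] 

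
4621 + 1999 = 6620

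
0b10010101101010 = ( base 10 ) 9578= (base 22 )JH8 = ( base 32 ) 9ba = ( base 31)9TU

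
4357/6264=4357/6264 = 0.70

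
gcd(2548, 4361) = 49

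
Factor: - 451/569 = -11^1*41^1*569^(-1)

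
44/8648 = 11/2162 =0.01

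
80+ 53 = 133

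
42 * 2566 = 107772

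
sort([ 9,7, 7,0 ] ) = [ 0,  7,7 , 9] 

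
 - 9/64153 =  - 1 + 64144/64153 = - 0.00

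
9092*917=8337364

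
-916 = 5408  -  6324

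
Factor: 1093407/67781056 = 2^ ( - 6 ) * 3^1*19^(-1)*7963^( - 1 )*52067^1= 156201/9683008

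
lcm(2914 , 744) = 34968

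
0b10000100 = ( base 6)340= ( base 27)4o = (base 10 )132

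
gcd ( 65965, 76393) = 79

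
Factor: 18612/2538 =22/3 = 2^1 * 3^(  -  1) * 11^1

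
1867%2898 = 1867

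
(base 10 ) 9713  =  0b10010111110001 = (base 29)BFR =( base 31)A3A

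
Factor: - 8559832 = - 2^3*1069979^1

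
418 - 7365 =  - 6947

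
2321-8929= -6608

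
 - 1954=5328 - 7282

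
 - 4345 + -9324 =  - 13669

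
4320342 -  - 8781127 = 13101469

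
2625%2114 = 511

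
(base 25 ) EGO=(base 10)9174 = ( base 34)7vs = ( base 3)110120210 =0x23d6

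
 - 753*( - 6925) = 5214525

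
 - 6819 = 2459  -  9278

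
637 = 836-199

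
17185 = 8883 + 8302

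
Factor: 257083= 31^1*8293^1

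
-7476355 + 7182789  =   - 293566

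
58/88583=58/88583= 0.00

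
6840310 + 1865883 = 8706193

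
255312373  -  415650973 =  - 160338600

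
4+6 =10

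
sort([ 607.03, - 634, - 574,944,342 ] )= [  -  634, - 574,342,607.03,944]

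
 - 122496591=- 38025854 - 84470737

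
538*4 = 2152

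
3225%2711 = 514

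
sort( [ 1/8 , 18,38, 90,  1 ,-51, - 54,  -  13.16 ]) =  [ - 54,-51, - 13.16,1/8,  1, 18,  38,  90] 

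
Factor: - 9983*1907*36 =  - 2^2*3^2*67^1*149^1*1907^1= - 685352916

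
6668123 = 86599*77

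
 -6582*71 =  - 467322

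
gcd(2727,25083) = 27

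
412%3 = 1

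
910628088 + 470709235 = 1381337323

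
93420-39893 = 53527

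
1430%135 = 80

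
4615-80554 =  -75939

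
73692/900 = 81 + 22/25 = 81.88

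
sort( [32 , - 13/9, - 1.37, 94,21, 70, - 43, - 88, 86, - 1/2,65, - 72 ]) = [ - 88, - 72,  -  43, - 13/9, - 1.37, - 1/2,21,  32, 65,70,86 , 94 ]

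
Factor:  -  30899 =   -  11^1*53^2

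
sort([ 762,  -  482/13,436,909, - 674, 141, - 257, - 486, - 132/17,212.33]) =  [-674,-486,-257, - 482/13, - 132/17,141,212.33,436,762  ,  909 ] 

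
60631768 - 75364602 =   -  14732834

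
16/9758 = 8/4879 = 0.00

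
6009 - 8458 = -2449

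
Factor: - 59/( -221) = 13^( - 1)*17^( - 1)*59^1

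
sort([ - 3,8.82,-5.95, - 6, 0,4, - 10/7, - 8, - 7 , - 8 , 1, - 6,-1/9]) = [ - 8,-8, - 7,  -  6,-6, - 5.95,  -  3, - 10/7, - 1/9,0,1, 4, 8.82]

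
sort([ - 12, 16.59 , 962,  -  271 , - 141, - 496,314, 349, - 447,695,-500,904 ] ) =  [-500, - 496, - 447, - 271, - 141, - 12,16.59, 314, 349,695, 904, 962]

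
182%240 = 182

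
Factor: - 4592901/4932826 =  - 2^ (-1)*3^1*61^( - 1)*40433^( - 1 )*1530967^1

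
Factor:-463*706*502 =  - 2^2*251^1*353^1*463^1 = -164092756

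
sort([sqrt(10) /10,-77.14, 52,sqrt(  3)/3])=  [ - 77.14,sqrt (10 )/10,sqrt( 3 ) /3,52 ] 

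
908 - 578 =330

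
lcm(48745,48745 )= 48745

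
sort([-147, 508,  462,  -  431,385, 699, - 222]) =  [-431, - 222, - 147, 385, 462, 508, 699] 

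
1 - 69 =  - 68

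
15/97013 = 15/97013 = 0.00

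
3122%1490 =142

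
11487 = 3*3829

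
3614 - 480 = 3134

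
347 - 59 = 288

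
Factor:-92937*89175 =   -  3^2*5^2*13^1*29^1*41^1*2383^1 = - 8287656975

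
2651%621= 167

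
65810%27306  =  11198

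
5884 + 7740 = 13624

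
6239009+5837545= 12076554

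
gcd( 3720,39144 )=24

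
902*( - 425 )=  -  383350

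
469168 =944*497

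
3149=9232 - 6083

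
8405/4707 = 8405/4707 = 1.79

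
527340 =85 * 6204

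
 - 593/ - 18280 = 593/18280 = 0.03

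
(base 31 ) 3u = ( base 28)4B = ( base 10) 123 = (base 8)173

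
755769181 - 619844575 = 135924606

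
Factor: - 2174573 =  - 2174573^1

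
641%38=33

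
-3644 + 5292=1648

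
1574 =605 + 969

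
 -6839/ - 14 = 977/2 = 488.50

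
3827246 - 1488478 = 2338768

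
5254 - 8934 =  - 3680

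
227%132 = 95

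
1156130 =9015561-7859431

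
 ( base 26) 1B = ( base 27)1a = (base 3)1101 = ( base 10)37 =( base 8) 45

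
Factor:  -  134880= - 2^5*3^1*5^1*281^1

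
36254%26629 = 9625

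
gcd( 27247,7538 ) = 1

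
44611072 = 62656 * 712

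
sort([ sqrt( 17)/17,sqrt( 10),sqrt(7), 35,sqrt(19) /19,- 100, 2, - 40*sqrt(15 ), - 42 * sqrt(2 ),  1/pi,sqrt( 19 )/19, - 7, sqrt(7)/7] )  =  [ - 40*sqrt(15), - 100,-42*sqrt( 2 ), - 7, sqrt(19)/19 , sqrt( 19)/19,  sqrt(17 )/17,1/pi,  sqrt( 7)/7,2,sqrt (7),sqrt(10),35]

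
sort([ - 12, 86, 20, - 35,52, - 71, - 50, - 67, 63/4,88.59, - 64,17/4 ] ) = [ - 71, - 67, - 64,-50, - 35,-12, 17/4, 63/4,20, 52 , 86,88.59 ] 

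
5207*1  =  5207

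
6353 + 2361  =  8714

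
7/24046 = 7/24046 = 0.00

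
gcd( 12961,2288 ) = 13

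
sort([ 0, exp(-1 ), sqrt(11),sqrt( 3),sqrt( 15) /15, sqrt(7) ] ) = [ 0, sqrt(15 ) /15,exp( - 1 ),sqrt( 3 ), sqrt(7 ), sqrt(11 )]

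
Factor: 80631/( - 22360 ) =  - 2^( - 3)*3^2*5^( - 1)*13^(-1 )*17^2*31^1*43^( - 1 ) 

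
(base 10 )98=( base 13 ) 77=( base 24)42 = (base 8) 142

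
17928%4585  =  4173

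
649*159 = 103191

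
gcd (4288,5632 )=64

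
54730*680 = 37216400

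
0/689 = 0 =0.00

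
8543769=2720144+5823625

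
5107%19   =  15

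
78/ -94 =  -1 + 8/47 = - 0.83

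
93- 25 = 68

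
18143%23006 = 18143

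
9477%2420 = 2217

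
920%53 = 19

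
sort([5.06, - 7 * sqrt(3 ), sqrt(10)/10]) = [-7*sqrt(3),sqrt(10) /10, 5.06 ] 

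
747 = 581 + 166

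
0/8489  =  0 = 0.00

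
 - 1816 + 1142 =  - 674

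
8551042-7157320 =1393722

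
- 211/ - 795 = 211/795 =0.27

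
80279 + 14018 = 94297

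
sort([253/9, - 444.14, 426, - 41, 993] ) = [ - 444.14, - 41, 253/9, 426,  993]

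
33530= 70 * 479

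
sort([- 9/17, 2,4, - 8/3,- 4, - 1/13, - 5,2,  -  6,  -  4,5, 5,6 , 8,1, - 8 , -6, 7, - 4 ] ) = [ - 8, - 6  ,-6, -5, - 4,  -  4, - 4, - 8/3 , - 9/17, - 1/13,1, 2,2,4,5, 5, 6,7, 8] 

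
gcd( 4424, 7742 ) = 1106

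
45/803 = 45/803  =  0.06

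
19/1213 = 19/1213 =0.02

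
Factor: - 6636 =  - 2^2*3^1*7^1 * 79^1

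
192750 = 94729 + 98021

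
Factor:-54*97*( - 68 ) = 356184 = 2^3*3^3 * 17^1* 97^1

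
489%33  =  27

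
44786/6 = 7464 + 1/3 = 7464.33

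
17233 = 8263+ 8970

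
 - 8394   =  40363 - 48757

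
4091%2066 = 2025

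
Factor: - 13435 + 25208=11773 = 61^1 *193^1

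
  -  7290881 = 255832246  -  263123127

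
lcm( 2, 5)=10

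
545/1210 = 109/242=0.45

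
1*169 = 169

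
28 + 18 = 46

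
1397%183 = 116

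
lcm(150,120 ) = 600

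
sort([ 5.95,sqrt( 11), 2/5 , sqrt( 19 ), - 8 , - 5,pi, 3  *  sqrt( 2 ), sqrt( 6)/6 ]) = [ - 8, - 5,2/5,sqrt( 6 ) /6,pi, sqrt( 11 ) , 3*sqrt (2),sqrt( 19 ),5.95 ] 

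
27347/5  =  5469 + 2/5 = 5469.40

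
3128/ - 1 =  - 3128 + 0/1 =- 3128.00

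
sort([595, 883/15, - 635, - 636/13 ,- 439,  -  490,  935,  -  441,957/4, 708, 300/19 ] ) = [ - 635, - 490,-441, - 439,- 636/13,300/19, 883/15,957/4, 595, 708, 935] 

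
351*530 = 186030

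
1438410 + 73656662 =75095072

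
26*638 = 16588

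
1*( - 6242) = - 6242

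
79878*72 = 5751216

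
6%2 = 0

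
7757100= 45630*170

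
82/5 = 82/5=16.40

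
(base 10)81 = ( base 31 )2j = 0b1010001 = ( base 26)33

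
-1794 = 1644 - 3438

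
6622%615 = 472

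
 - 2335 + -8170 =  - 10505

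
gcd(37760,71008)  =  32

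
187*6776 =1267112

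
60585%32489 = 28096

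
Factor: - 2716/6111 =  -  4/9 = - 2^2*3^ (-2)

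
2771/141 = 19 + 92/141 = 19.65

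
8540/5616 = 1 + 731/1404 = 1.52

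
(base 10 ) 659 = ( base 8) 1223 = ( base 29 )ml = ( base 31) L8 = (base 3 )220102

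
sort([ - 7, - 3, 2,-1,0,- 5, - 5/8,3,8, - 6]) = [-7,-6, - 5, - 3, - 1, - 5/8,0,2, 3,  8 ]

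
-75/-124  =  75/124 = 0.60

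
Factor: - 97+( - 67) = -2^2*41^1 = - 164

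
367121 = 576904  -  209783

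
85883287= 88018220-2134933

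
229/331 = 229/331 = 0.69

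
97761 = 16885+80876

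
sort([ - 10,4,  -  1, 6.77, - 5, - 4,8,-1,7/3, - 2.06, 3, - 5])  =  [ - 10,-5,- 5, - 4, - 2.06,-1, - 1,7/3, 3,4,6.77, 8 ] 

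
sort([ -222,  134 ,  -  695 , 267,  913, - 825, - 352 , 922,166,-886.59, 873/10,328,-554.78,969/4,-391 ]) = [ - 886.59,-825,-695  ,-554.78,-391, - 352, - 222, 873/10,134, 166 , 969/4 , 267 , 328, 913,922 ]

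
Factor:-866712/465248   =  -231/124 = - 2^( - 2)*3^1* 7^1*11^1 *31^( - 1) 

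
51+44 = 95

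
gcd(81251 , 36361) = 1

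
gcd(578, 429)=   1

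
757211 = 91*8321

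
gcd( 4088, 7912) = 8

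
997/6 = 166 + 1/6 =166.17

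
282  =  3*94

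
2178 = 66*33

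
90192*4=360768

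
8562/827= 8562/827 = 10.35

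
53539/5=10707 + 4/5 = 10707.80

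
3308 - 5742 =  - 2434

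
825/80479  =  825/80479 = 0.01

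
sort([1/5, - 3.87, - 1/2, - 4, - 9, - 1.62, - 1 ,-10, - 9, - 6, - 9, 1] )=[ - 10,- 9, - 9, - 9, - 6,-4, - 3.87, - 1.62, - 1, - 1/2,  1/5,1] 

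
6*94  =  564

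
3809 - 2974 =835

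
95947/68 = 1410 + 67/68 = 1410.99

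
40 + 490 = 530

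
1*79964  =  79964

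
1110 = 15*74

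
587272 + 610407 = 1197679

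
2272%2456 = 2272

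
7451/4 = 1862+3/4 = 1862.75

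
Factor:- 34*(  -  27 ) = 2^1 * 3^3 * 17^1 = 918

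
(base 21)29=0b110011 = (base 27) 1O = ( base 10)51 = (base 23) 25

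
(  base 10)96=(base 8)140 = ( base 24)40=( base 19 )51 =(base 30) 36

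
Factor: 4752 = 2^4*3^3 * 11^1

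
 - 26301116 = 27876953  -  54178069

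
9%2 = 1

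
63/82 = 63/82  =  0.77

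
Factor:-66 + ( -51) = - 117 = - 3^2*13^1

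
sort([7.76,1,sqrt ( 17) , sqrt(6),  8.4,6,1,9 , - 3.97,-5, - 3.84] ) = [ - 5, - 3.97,-3.84, 1,1, sqrt( 6), sqrt(17 ),6, 7.76, 8.4, 9 ] 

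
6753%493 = 344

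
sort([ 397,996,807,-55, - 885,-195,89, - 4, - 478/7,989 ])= [-885,-195, - 478/7,-55, - 4,  89,397,807,989, 996 ] 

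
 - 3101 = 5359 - 8460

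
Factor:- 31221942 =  - 2^1*3^1 * 463^1 *11239^1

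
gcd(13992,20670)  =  318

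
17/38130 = 17/38130= 0.00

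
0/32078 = 0 =0.00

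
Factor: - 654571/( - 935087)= 41^( - 1)*22807^(-1)*654571^1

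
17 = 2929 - 2912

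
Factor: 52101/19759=3^2*7^1*827^1*19759^( - 1) 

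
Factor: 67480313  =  67480313^1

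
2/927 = 2/927 = 0.00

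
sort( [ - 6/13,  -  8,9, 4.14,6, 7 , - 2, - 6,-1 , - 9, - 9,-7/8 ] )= [-9 , - 9, - 8, - 6,- 2,  -  1, - 7/8, - 6/13,4.14,  6 , 7, 9 ] 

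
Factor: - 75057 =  - 3^1*127^1 * 197^1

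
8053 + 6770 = 14823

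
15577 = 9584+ 5993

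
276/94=138/47 = 2.94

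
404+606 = 1010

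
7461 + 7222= 14683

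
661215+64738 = 725953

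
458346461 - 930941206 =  -472594745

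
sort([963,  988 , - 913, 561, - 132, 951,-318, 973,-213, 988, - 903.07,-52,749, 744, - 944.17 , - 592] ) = [ - 944.17,-913,  -  903.07, - 592,  -  318,-213, -132, - 52, 561, 744, 749,951,  963, 973, 988,988] 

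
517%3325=517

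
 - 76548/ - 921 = 83 + 35/307 = 83.11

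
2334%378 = 66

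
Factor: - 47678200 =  - 2^3 * 5^2*17^1*37^1*379^1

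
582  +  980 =1562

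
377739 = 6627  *57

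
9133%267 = 55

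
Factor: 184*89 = 2^3*23^1*89^1 =16376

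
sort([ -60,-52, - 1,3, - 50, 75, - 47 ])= [ - 60, - 52, - 50, - 47,  -  1, 3,75 ]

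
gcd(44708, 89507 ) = 1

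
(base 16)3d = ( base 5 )221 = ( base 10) 61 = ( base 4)331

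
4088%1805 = 478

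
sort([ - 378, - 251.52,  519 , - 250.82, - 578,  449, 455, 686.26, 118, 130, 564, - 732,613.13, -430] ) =[ - 732, - 578, - 430, - 378, - 251.52, - 250.82,  118, 130, 449,  455,519,  564, 613.13,686.26 ] 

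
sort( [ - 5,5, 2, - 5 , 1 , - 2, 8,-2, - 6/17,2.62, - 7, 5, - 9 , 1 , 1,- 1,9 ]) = [ - 9, - 7, - 5,-5 , - 2 ,-2, - 1,-6/17,  1, 1,1,2 , 2.62, 5, 5,  8,9] 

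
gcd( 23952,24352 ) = 16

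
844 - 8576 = -7732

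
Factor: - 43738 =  - 2^1*19^1*1151^1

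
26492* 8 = 211936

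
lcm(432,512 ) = 13824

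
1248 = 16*78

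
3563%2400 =1163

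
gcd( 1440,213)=3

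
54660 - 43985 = 10675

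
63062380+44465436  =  107527816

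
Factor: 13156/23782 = 2^1* 13^1*47^( - 1 ) = 26/47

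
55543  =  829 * 67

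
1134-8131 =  - 6997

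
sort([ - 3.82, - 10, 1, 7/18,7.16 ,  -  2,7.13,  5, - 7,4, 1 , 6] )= [ - 10, - 7,-3.82, - 2, 7/18 , 1, 1, 4,  5,  6,7.13,7.16]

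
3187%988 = 223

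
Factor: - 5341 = -7^2*109^1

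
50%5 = 0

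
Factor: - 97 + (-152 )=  - 249 = - 3^1 * 83^1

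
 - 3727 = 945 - 4672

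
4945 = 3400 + 1545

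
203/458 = 203/458 = 0.44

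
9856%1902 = 346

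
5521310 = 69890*79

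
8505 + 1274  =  9779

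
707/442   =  1+265/442= 1.60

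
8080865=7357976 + 722889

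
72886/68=36443/34 = 1071.85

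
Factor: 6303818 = 2^1*113^1*27893^1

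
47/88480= 47/88480= 0.00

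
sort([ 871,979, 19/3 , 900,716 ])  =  [19/3,716, 871 , 900,979 ] 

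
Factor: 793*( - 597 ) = -3^1*13^1*61^1*199^1  =  -473421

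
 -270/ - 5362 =135/2681 = 0.05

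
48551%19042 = 10467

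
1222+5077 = 6299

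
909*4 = 3636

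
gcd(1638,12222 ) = 126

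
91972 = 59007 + 32965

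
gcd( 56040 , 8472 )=24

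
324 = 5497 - 5173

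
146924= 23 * 6388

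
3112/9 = 345 + 7/9=345.78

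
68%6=2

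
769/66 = 11 + 43/66 = 11.65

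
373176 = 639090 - 265914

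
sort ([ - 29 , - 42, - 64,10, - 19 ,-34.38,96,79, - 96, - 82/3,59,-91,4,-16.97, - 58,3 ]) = [ - 96, - 91, - 64, - 58, - 42,-34.38, - 29, -82/3 , - 19 , - 16.97,3, 4, 10, 59,79,96 ]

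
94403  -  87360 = 7043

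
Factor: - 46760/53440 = - 2^(-3 )*7^1 = - 7/8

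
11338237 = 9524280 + 1813957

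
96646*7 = 676522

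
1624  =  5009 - 3385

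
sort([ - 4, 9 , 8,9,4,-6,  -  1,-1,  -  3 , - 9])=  [-9, - 6,  -  4, - 3 ,-1,-1,4,8,9, 9 ]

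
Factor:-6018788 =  -2^2 *1504697^1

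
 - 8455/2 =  - 4228+1/2 = - 4227.50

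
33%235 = 33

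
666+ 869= 1535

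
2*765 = 1530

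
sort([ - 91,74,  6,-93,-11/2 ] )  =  [ - 93, - 91,-11/2,6,74 ] 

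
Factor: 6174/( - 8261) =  - 2^1*3^2*  7^3*11^ ( - 1) * 751^( - 1) 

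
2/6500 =1/3250 = 0.00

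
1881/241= 1881/241 = 7.80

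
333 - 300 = 33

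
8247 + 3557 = 11804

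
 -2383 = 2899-5282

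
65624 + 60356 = 125980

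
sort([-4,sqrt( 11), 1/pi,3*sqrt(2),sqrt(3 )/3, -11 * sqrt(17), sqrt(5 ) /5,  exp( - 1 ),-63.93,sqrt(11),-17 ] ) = [ - 63.93,-11*sqrt( 17 ), - 17, - 4,1/pi,exp(-1), sqrt(5) /5,sqrt( 3 )/3,sqrt(11), sqrt(11), 3*sqrt(2 ) ]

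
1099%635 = 464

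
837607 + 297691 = 1135298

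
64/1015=64/1015 =0.06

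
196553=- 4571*(-43) 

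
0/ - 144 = 0/1 = - 0.00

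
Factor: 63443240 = 2^3*5^1*7^2*32369^1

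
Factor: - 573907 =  - 37^1*15511^1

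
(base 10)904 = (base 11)752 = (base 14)488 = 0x388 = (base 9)1214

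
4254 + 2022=6276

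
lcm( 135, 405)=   405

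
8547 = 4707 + 3840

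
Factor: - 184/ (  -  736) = 2^( - 2 )= 1/4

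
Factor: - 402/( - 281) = 2^1 * 3^1*67^1*281^( - 1)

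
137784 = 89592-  - 48192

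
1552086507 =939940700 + 612145807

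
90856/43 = 2112 + 40/43 = 2112.93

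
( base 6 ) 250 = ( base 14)74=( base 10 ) 102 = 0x66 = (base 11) 93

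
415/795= 83/159 = 0.52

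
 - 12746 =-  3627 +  - 9119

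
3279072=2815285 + 463787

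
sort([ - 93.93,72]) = [-93.93,72]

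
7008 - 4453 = 2555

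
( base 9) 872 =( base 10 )713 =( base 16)2c9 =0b1011001001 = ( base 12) 4b5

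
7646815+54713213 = 62360028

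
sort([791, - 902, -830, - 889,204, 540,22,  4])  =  [ - 902, - 889, - 830,  4,22,204 , 540,  791] 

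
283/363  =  283/363=0.78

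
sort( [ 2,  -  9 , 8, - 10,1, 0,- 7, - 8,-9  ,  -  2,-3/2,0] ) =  [ - 10, - 9, - 9,-8 , - 7, - 2,-3/2, 0, 0, 1, 2,  8] 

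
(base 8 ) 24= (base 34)k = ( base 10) 20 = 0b10100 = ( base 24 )K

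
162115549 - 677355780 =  - 515240231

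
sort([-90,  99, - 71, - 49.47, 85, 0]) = [ - 90 , - 71, - 49.47, 0, 85 , 99]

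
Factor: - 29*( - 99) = 3^2*11^1*29^1 = 2871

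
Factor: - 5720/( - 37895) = 2^3*53^ ( - 1) = 8/53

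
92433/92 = 1004+65/92=1004.71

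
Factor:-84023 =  - 73^1*1151^1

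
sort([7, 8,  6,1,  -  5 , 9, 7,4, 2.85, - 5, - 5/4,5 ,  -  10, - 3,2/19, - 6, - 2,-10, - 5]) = [ - 10, - 10, - 6, - 5, - 5, - 5,- 3, - 2, - 5/4,2/19 , 1, 2.85,4, 5, 6,7, 7,8 , 9 ]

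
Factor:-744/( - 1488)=2^(-1)= 1/2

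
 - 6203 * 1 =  - 6203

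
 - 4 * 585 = - 2340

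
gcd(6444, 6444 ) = 6444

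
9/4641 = 3/1547 =0.00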